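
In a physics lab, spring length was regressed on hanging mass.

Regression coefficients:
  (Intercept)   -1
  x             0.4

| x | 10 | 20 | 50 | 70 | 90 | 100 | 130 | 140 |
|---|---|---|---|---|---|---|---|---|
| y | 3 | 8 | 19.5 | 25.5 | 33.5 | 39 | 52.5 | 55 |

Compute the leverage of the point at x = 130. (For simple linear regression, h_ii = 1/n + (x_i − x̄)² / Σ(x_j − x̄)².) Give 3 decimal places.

h = 0.306

x̄ = (10 + 20 + 50 + 70 + 90 + 100 + 130 + 140)/8 = 76.25
Σ(x − x̄)² = 4389.06 + 3164.06 + 689.062 + 39.0625 + 189.062 + 564.062 + 2889.06 + 4064.06 = 15987.5
h = 1/8 + (53.75)²/15987.5 = 0.125 + 0.180708 = 0.306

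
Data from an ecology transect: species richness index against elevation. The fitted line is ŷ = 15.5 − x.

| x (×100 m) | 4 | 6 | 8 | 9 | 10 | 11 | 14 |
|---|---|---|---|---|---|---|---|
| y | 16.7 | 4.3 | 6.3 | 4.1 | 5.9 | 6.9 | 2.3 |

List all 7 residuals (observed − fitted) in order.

5.2, -5.2, -1.2, -2.4, 0.4, 2.4, 0.8

x=4: ŷ = 15.5 − 4 = 11.5; e = 16.7 − 11.5 = 5.2
x=6: ŷ = 15.5 − 6 = 9.5; e = 4.3 − 9.5 = -5.2
x=8: ŷ = 15.5 − 8 = 7.5; e = 6.3 − 7.5 = -1.2
x=9: ŷ = 15.5 − 9 = 6.5; e = 4.1 − 6.5 = -2.4
x=10: ŷ = 15.5 − 10 = 5.5; e = 5.9 − 5.5 = 0.4
x=11: ŷ = 15.5 − 11 = 4.5; e = 6.9 − 4.5 = 2.4
x=14: ŷ = 15.5 − 14 = 1.5; e = 2.3 − 1.5 = 0.8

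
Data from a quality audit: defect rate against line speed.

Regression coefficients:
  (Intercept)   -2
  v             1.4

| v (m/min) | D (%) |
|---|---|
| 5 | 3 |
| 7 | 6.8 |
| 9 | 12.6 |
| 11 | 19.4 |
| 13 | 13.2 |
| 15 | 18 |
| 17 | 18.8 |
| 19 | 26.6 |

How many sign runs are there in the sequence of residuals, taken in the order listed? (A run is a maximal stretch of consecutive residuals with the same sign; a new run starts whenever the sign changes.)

4 runs

v=5: D̂ = -2 + 1.4·5 = 5; r = 3 − 5 = -2
v=7: D̂ = -2 + 1.4·7 = 7.8; r = 6.8 − 7.8 = -1
v=9: D̂ = -2 + 1.4·9 = 10.6; r = 12.6 − 10.6 = 2
v=11: D̂ = -2 + 1.4·11 = 13.4; r = 19.4 − 13.4 = 6
v=13: D̂ = -2 + 1.4·13 = 16.2; r = 13.2 − 16.2 = -3
v=15: D̂ = -2 + 1.4·15 = 19; r = 18 − 19 = -1
v=17: D̂ = -2 + 1.4·17 = 21.8; r = 18.8 − 21.8 = -3
v=19: D̂ = -2 + 1.4·19 = 24.6; r = 26.6 − 24.6 = 2
Signs: − − + + − − − +
Runs: −×2, +×2, −×3, +×1 → 4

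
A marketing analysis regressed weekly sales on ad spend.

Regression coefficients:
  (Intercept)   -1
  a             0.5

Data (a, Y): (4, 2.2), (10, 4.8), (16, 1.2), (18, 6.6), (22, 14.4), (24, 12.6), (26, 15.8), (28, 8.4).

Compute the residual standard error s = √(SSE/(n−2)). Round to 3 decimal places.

s = 3.983

a=4: Ŷ = -1 + 0.5·4 = 1; e = 2.2 − 1 = 1.2
a=10: Ŷ = -1 + 0.5·10 = 4; e = 4.8 − 4 = 0.8
a=16: Ŷ = -1 + 0.5·16 = 7; e = 1.2 − 7 = -5.8
a=18: Ŷ = -1 + 0.5·18 = 8; e = 6.6 − 8 = -1.4
a=22: Ŷ = -1 + 0.5·22 = 10; e = 14.4 − 10 = 4.4
a=24: Ŷ = -1 + 0.5·24 = 11; e = 12.6 − 11 = 1.6
a=26: Ŷ = -1 + 0.5·26 = 12; e = 15.8 − 12 = 3.8
a=28: Ŷ = -1 + 0.5·28 = 13; e = 8.4 − 13 = -4.6
SSE = 1.44 + 0.64 + 33.64 + 1.96 + 19.36 + 2.56 + 14.44 + 21.16 = 95.2
s = √(95.2/6) = √15.8667 ≈ 3.983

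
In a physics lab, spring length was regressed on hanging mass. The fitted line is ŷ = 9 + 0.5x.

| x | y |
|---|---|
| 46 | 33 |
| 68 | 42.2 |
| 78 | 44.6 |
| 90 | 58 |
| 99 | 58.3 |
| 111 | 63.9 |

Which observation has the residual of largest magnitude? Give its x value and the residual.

x = 90, e = 4

x=46: ŷ = 9 + 0.5·46 = 32; e = 33 − 32 = 1
x=68: ŷ = 9 + 0.5·68 = 43; e = 42.2 − 43 = -0.8
x=78: ŷ = 9 + 0.5·78 = 48; e = 44.6 − 48 = -3.4
x=90: ŷ = 9 + 0.5·90 = 54; e = 58 − 54 = 4
x=99: ŷ = 9 + 0.5·99 = 58.5; e = 58.3 − 58.5 = -0.2
x=111: ŷ = 9 + 0.5·111 = 64.5; e = 63.9 − 64.5 = -0.6
Largest |e| is 4 at x = 90, residual 4.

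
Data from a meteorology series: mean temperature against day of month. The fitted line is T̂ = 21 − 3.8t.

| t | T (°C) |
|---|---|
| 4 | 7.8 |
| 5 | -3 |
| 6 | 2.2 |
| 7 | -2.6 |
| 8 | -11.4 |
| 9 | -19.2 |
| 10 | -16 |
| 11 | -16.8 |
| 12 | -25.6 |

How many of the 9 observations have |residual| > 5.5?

1

t=4: T̂ = 21 − 3.8·4 = 5.8; e = 7.8 − 5.8 = 2
t=5: T̂ = 21 − 3.8·5 = 2; e = -3 − 2 = -5
t=6: T̂ = 21 − 3.8·6 = -1.8; e = 2.2 − (-1.8) = 4
t=7: T̂ = 21 − 3.8·7 = -5.6; e = -2.6 − (-5.6) = 3
t=8: T̂ = 21 − 3.8·8 = -9.4; e = -11.4 − (-9.4) = -2
t=9: T̂ = 21 − 3.8·9 = -13.2; e = -19.2 − (-13.2) = -6
t=10: T̂ = 21 − 3.8·10 = -17; e = -16 − (-17) = 1
t=11: T̂ = 21 − 3.8·11 = -20.8; e = -16.8 − (-20.8) = 4
t=12: T̂ = 21 − 3.8·12 = -24.6; e = -25.6 − (-24.6) = -1
|e| > 5.5: t=9 (|e|=6) → 1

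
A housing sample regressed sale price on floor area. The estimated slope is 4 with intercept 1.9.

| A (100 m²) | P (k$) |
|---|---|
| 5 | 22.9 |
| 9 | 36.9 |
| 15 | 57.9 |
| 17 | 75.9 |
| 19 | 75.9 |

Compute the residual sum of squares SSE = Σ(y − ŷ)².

SSE = 58

A=5: ŷ = 1.9 + 4·5 = 21.9; r = 22.9 − 21.9 = 1
A=9: ŷ = 1.9 + 4·9 = 37.9; r = 36.9 − 37.9 = -1
A=15: ŷ = 1.9 + 4·15 = 61.9; r = 57.9 − 61.9 = -4
A=17: ŷ = 1.9 + 4·17 = 69.9; r = 75.9 − 69.9 = 6
A=19: ŷ = 1.9 + 4·19 = 77.9; r = 75.9 − 77.9 = -2
SSE = 1 + 1 + 16 + 36 + 4 = 58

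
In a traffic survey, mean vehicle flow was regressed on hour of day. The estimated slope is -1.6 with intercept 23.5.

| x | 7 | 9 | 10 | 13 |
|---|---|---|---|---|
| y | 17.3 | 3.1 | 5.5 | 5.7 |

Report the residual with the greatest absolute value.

e = -6

x=7: ŷ = 23.5 − 1.6·7 = 12.3; e = 17.3 − 12.3 = 5
x=9: ŷ = 23.5 − 1.6·9 = 9.1; e = 3.1 − 9.1 = -6
x=10: ŷ = 23.5 − 1.6·10 = 7.5; e = 5.5 − 7.5 = -2
x=13: ŷ = 23.5 − 1.6·13 = 2.7; e = 5.7 − 2.7 = 3
Largest |e| is 6 at x = 9, residual -6.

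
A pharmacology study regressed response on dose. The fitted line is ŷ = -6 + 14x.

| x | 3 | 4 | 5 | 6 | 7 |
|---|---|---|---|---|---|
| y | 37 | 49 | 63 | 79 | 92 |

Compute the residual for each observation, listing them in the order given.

1, -1, -1, 1, 0

x=3: ŷ = -6 + 14·3 = 36; r = 37 − 36 = 1
x=4: ŷ = -6 + 14·4 = 50; r = 49 − 50 = -1
x=5: ŷ = -6 + 14·5 = 64; r = 63 − 64 = -1
x=6: ŷ = -6 + 14·6 = 78; r = 79 − 78 = 1
x=7: ŷ = -6 + 14·7 = 92; r = 92 − 92 = 0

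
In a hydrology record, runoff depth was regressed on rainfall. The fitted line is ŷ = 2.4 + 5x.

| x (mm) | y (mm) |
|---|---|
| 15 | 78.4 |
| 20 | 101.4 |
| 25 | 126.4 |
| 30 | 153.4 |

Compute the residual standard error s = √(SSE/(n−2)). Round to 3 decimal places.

x=15: ŷ = 2.4 + 5·15 = 77.4; e = 78.4 − 77.4 = 1
x=20: ŷ = 2.4 + 5·20 = 102.4; e = 101.4 − 102.4 = -1
x=25: ŷ = 2.4 + 5·25 = 127.4; e = 126.4 − 127.4 = -1
x=30: ŷ = 2.4 + 5·30 = 152.4; e = 153.4 − 152.4 = 1
SSE = 1 + 1 + 1 + 1 = 4
s = √(4/2) = √2 ≈ 1.414

s = 1.414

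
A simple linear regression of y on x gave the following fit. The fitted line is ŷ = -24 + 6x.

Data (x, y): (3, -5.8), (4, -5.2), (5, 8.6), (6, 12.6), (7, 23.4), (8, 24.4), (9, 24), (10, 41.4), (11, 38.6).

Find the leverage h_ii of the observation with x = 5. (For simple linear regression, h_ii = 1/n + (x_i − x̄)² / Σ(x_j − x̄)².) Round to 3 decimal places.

h = 0.178

x̄ = (3 + 4 + 5 + 6 + 7 + 8 + 9 + 10 + 11)/9 = 7
Σ(x − x̄)² = 16 + 9 + 4 + 1 + 0 + 1 + 4 + 9 + 16 = 60
h = 1/9 + (-2)²/60 = 0.111111 + 0.0666667 = 0.178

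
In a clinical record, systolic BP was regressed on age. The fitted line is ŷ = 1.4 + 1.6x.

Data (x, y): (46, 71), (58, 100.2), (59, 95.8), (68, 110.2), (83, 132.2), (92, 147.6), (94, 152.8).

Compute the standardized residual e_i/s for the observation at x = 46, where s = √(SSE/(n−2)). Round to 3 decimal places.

x=46: ŷ = 1.4 + 1.6·46 = 75; e = 71 − 75 = -4
x=58: ŷ = 1.4 + 1.6·58 = 94.2; e = 100.2 − 94.2 = 6
x=59: ŷ = 1.4 + 1.6·59 = 95.8; e = 95.8 − 95.8 = 0
x=68: ŷ = 1.4 + 1.6·68 = 110.2; e = 110.2 − 110.2 = 0
x=83: ŷ = 1.4 + 1.6·83 = 134.2; e = 132.2 − 134.2 = -2
x=92: ŷ = 1.4 + 1.6·92 = 148.6; e = 147.6 − 148.6 = -1
x=94: ŷ = 1.4 + 1.6·94 = 151.8; e = 152.8 − 151.8 = 1
SSE = 16 + 36 + 0 + 0 + 4 + 1 + 1 = 58
s = √(58/5) = 3.40588
e/s = -4 / 3.40588 = -1.174

-1.174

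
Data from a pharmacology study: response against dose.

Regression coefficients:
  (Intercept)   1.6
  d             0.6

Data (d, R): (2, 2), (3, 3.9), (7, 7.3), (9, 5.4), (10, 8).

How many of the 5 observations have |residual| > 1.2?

2

d=2: ŷ = 1.6 + 0.6·2 = 2.8; e = 2 − 2.8 = -0.8
d=3: ŷ = 1.6 + 0.6·3 = 3.4; e = 3.9 − 3.4 = 0.5
d=7: ŷ = 1.6 + 0.6·7 = 5.8; e = 7.3 − 5.8 = 1.5
d=9: ŷ = 1.6 + 0.6·9 = 7; e = 5.4 − 7 = -1.6
d=10: ŷ = 1.6 + 0.6·10 = 7.6; e = 8 − 7.6 = 0.4
|e| > 1.2: d=7 (|e|=1.5), d=9 (|e|=1.6) → 2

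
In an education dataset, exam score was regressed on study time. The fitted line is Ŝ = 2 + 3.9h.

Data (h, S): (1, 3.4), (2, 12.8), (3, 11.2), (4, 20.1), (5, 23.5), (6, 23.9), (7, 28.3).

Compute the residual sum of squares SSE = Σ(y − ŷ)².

SSE = 35

h=1: Ŝ = 2 + 3.9·1 = 5.9; e = 3.4 − 5.9 = -2.5
h=2: Ŝ = 2 + 3.9·2 = 9.8; e = 12.8 − 9.8 = 3
h=3: Ŝ = 2 + 3.9·3 = 13.7; e = 11.2 − 13.7 = -2.5
h=4: Ŝ = 2 + 3.9·4 = 17.6; e = 20.1 − 17.6 = 2.5
h=5: Ŝ = 2 + 3.9·5 = 21.5; e = 23.5 − 21.5 = 2
h=6: Ŝ = 2 + 3.9·6 = 25.4; e = 23.9 − 25.4 = -1.5
h=7: Ŝ = 2 + 3.9·7 = 29.3; e = 28.3 − 29.3 = -1
SSE = 6.25 + 9 + 6.25 + 6.25 + 4 + 2.25 + 1 = 35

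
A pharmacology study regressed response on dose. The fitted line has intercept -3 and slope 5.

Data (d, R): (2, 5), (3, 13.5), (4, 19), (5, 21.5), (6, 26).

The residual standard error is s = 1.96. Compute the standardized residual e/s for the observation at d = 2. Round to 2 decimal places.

-1.02

R̂ = -3 + 5·2 = 7
e = 5 − 7 = -2
e/s = -2 / 1.96 = -1.02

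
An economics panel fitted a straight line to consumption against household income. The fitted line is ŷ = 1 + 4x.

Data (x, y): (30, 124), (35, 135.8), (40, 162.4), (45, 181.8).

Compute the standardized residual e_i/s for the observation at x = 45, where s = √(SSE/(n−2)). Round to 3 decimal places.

0.182

x=30: ŷ = 1 + 4·30 = 121; e = 124 − 121 = 3
x=35: ŷ = 1 + 4·35 = 141; e = 135.8 − 141 = -5.2
x=40: ŷ = 1 + 4·40 = 161; e = 162.4 − 161 = 1.4
x=45: ŷ = 1 + 4·45 = 181; e = 181.8 − 181 = 0.8
SSE = 9 + 27.04 + 1.96 + 0.64 = 38.64
s = √(38.64/2) = 4.39545
e/s = 0.8 / 4.39545 = 0.182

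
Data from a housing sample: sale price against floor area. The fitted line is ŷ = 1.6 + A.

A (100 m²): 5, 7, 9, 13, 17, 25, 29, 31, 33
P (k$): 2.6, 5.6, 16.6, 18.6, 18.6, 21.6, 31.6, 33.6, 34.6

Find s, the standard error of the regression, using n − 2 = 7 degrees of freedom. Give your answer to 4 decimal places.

A=5: ŷ = 1.6 + 5 = 6.6; r = 2.6 − 6.6 = -4
A=7: ŷ = 1.6 + 7 = 8.6; r = 5.6 − 8.6 = -3
A=9: ŷ = 1.6 + 9 = 10.6; r = 16.6 − 10.6 = 6
A=13: ŷ = 1.6 + 13 = 14.6; r = 18.6 − 14.6 = 4
A=17: ŷ = 1.6 + 17 = 18.6; r = 18.6 − 18.6 = 0
A=25: ŷ = 1.6 + 25 = 26.6; r = 21.6 − 26.6 = -5
A=29: ŷ = 1.6 + 29 = 30.6; r = 31.6 − 30.6 = 1
A=31: ŷ = 1.6 + 31 = 32.6; r = 33.6 − 32.6 = 1
A=33: ŷ = 1.6 + 33 = 34.6; r = 34.6 − 34.6 = 0
SSE = 16 + 9 + 36 + 16 + 0 + 25 + 1 + 1 + 0 = 104
s = √(104/7) = √14.8571 ≈ 3.8545

s = 3.8545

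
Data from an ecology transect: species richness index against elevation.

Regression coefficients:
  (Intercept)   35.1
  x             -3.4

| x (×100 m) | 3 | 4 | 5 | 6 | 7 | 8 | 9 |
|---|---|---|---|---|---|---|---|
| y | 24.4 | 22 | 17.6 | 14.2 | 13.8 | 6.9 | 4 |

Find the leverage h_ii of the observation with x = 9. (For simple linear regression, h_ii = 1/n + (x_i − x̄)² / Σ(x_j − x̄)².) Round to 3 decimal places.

h = 0.464

x̄ = (3 + 4 + 5 + 6 + 7 + 8 + 9)/7 = 6
Σ(x − x̄)² = 9 + 4 + 1 + 0 + 1 + 4 + 9 = 28
h = 1/7 + (3)²/28 = 0.142857 + 0.321429 = 0.464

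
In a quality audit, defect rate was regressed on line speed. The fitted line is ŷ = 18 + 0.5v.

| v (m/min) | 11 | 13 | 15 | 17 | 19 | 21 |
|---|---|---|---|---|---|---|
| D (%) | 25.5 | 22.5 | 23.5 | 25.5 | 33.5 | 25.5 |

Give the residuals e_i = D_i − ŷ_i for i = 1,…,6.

2, -2, -2, -1, 6, -3

v=11: ŷ = 18 + 0.5·11 = 23.5; e = 25.5 − 23.5 = 2
v=13: ŷ = 18 + 0.5·13 = 24.5; e = 22.5 − 24.5 = -2
v=15: ŷ = 18 + 0.5·15 = 25.5; e = 23.5 − 25.5 = -2
v=17: ŷ = 18 + 0.5·17 = 26.5; e = 25.5 − 26.5 = -1
v=19: ŷ = 18 + 0.5·19 = 27.5; e = 33.5 − 27.5 = 6
v=21: ŷ = 18 + 0.5·21 = 28.5; e = 25.5 − 28.5 = -3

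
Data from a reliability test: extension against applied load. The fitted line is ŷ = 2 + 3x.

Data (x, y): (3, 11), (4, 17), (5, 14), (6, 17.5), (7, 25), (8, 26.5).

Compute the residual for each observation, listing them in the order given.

x=3: ŷ = 2 + 3·3 = 11; r = 11 − 11 = 0
x=4: ŷ = 2 + 3·4 = 14; r = 17 − 14 = 3
x=5: ŷ = 2 + 3·5 = 17; r = 14 − 17 = -3
x=6: ŷ = 2 + 3·6 = 20; r = 17.5 − 20 = -2.5
x=7: ŷ = 2 + 3·7 = 23; r = 25 − 23 = 2
x=8: ŷ = 2 + 3·8 = 26; r = 26.5 − 26 = 0.5

0, 3, -3, -2.5, 2, 0.5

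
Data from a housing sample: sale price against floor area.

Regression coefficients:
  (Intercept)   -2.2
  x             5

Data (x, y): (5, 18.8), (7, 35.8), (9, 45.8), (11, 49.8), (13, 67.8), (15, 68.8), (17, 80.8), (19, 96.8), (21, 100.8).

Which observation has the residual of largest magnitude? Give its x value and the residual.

x=5: ŷ = -2.2 + 5·5 = 22.8; r = 18.8 − 22.8 = -4
x=7: ŷ = -2.2 + 5·7 = 32.8; r = 35.8 − 32.8 = 3
x=9: ŷ = -2.2 + 5·9 = 42.8; r = 45.8 − 42.8 = 3
x=11: ŷ = -2.2 + 5·11 = 52.8; r = 49.8 − 52.8 = -3
x=13: ŷ = -2.2 + 5·13 = 62.8; r = 67.8 − 62.8 = 5
x=15: ŷ = -2.2 + 5·15 = 72.8; r = 68.8 − 72.8 = -4
x=17: ŷ = -2.2 + 5·17 = 82.8; r = 80.8 − 82.8 = -2
x=19: ŷ = -2.2 + 5·19 = 92.8; r = 96.8 − 92.8 = 4
x=21: ŷ = -2.2 + 5·21 = 102.8; r = 100.8 − 102.8 = -2
Largest |r| is 5 at x = 13, residual 5.

x = 13, r = 5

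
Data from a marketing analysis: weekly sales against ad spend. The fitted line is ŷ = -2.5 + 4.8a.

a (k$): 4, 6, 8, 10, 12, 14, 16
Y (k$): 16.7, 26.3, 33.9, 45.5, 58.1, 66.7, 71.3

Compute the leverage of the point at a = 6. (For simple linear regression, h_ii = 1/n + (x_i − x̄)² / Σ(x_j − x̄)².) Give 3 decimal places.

ā = (4 + 6 + 8 + 10 + 12 + 14 + 16)/7 = 10
Σ(a − ā)² = 36 + 16 + 4 + 0 + 4 + 16 + 36 = 112
h = 1/7 + (-4)²/112 = 0.142857 + 0.142857 = 0.286

h = 0.286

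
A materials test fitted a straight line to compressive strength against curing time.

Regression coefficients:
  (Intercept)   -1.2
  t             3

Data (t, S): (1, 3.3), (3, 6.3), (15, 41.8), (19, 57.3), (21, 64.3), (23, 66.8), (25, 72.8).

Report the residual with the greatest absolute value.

r = 2.5

t=1: ŷ = -1.2 + 3·1 = 1.8; r = 3.3 − 1.8 = 1.5
t=3: ŷ = -1.2 + 3·3 = 7.8; r = 6.3 − 7.8 = -1.5
t=15: ŷ = -1.2 + 3·15 = 43.8; r = 41.8 − 43.8 = -2
t=19: ŷ = -1.2 + 3·19 = 55.8; r = 57.3 − 55.8 = 1.5
t=21: ŷ = -1.2 + 3·21 = 61.8; r = 64.3 − 61.8 = 2.5
t=23: ŷ = -1.2 + 3·23 = 67.8; r = 66.8 − 67.8 = -1
t=25: ŷ = -1.2 + 3·25 = 73.8; r = 72.8 − 73.8 = -1
Largest |r| is 2.5 at t = 21, residual 2.5.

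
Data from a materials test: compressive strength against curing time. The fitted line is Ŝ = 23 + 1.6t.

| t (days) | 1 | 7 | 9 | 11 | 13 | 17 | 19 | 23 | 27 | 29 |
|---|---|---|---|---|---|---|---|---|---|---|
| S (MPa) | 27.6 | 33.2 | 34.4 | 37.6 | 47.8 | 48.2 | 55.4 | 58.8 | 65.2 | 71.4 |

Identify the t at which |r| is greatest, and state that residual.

t = 13, r = 4

t=1: Ŝ = 23 + 1.6·1 = 24.6; r = 27.6 − 24.6 = 3
t=7: Ŝ = 23 + 1.6·7 = 34.2; r = 33.2 − 34.2 = -1
t=9: Ŝ = 23 + 1.6·9 = 37.4; r = 34.4 − 37.4 = -3
t=11: Ŝ = 23 + 1.6·11 = 40.6; r = 37.6 − 40.6 = -3
t=13: Ŝ = 23 + 1.6·13 = 43.8; r = 47.8 − 43.8 = 4
t=17: Ŝ = 23 + 1.6·17 = 50.2; r = 48.2 − 50.2 = -2
t=19: Ŝ = 23 + 1.6·19 = 53.4; r = 55.4 − 53.4 = 2
t=23: Ŝ = 23 + 1.6·23 = 59.8; r = 58.8 − 59.8 = -1
t=27: Ŝ = 23 + 1.6·27 = 66.2; r = 65.2 − 66.2 = -1
t=29: Ŝ = 23 + 1.6·29 = 69.4; r = 71.4 − 69.4 = 2
Largest |r| is 4 at t = 13, residual 4.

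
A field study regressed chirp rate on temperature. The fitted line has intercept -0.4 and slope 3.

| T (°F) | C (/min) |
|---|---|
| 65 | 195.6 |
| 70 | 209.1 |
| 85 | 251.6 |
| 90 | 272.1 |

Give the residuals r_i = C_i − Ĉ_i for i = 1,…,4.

T=65: Ĉ = -0.4 + 3·65 = 194.6; r = 195.6 − 194.6 = 1
T=70: Ĉ = -0.4 + 3·70 = 209.6; r = 209.1 − 209.6 = -0.5
T=85: Ĉ = -0.4 + 3·85 = 254.6; r = 251.6 − 254.6 = -3
T=90: Ĉ = -0.4 + 3·90 = 269.6; r = 272.1 − 269.6 = 2.5

1, -0.5, -3, 2.5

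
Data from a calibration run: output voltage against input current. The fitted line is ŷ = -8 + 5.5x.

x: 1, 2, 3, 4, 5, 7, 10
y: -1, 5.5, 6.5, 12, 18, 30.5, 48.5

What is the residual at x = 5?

ŷ = -8 + 5.5·5 = 19.5
r = 18 − 19.5 = -1.5

r = -1.5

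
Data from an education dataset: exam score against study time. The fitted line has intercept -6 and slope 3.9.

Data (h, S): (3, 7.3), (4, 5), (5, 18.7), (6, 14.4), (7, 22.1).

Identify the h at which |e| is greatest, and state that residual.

h = 5, e = 5.2

h=3: Ŝ = -6 + 3.9·3 = 5.7; e = 7.3 − 5.7 = 1.6
h=4: Ŝ = -6 + 3.9·4 = 9.6; e = 5 − 9.6 = -4.6
h=5: Ŝ = -6 + 3.9·5 = 13.5; e = 18.7 − 13.5 = 5.2
h=6: Ŝ = -6 + 3.9·6 = 17.4; e = 14.4 − 17.4 = -3
h=7: Ŝ = -6 + 3.9·7 = 21.3; e = 22.1 − 21.3 = 0.8
Largest |e| is 5.2 at h = 5, residual 5.2.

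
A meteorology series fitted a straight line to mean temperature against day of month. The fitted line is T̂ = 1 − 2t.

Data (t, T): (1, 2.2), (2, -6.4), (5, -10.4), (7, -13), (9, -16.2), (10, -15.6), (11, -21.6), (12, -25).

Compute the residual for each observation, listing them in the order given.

t=1: T̂ = 1 − 2·1 = -1; e = 2.2 − (-1) = 3.2
t=2: T̂ = 1 − 2·2 = -3; e = -6.4 − (-3) = -3.4
t=5: T̂ = 1 − 2·5 = -9; e = -10.4 − (-9) = -1.4
t=7: T̂ = 1 − 2·7 = -13; e = -13 − (-13) = 0
t=9: T̂ = 1 − 2·9 = -17; e = -16.2 − (-17) = 0.8
t=10: T̂ = 1 − 2·10 = -19; e = -15.6 − (-19) = 3.4
t=11: T̂ = 1 − 2·11 = -21; e = -21.6 − (-21) = -0.6
t=12: T̂ = 1 − 2·12 = -23; e = -25 − (-23) = -2

3.2, -3.4, -1.4, 0, 0.8, 3.4, -0.6, -2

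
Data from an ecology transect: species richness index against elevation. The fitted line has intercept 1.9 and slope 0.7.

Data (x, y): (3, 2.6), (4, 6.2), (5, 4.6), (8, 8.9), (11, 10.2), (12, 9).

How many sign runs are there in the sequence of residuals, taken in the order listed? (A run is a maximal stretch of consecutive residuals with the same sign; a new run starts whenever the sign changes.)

5 runs

x=3: ŷ = 1.9 + 0.7·3 = 4; r = 2.6 − 4 = -1.4
x=4: ŷ = 1.9 + 0.7·4 = 4.7; r = 6.2 − 4.7 = 1.5
x=5: ŷ = 1.9 + 0.7·5 = 5.4; r = 4.6 − 5.4 = -0.8
x=8: ŷ = 1.9 + 0.7·8 = 7.5; r = 8.9 − 7.5 = 1.4
x=11: ŷ = 1.9 + 0.7·11 = 9.6; r = 10.2 − 9.6 = 0.6
x=12: ŷ = 1.9 + 0.7·12 = 10.3; r = 9 − 10.3 = -1.3
Signs: − + − + + −
Runs: −×1, +×1, −×1, +×2, −×1 → 5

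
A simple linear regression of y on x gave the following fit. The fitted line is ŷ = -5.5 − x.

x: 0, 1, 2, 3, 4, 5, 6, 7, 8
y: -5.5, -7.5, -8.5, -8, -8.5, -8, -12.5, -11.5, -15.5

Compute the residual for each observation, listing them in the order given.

0, -1, -1, 0.5, 1, 2.5, -1, 1, -2

x=0: ŷ = -5.5 − 0 = -5.5; e = -5.5 − (-5.5) = 0
x=1: ŷ = -5.5 − 1 = -6.5; e = -7.5 − (-6.5) = -1
x=2: ŷ = -5.5 − 2 = -7.5; e = -8.5 − (-7.5) = -1
x=3: ŷ = -5.5 − 3 = -8.5; e = -8 − (-8.5) = 0.5
x=4: ŷ = -5.5 − 4 = -9.5; e = -8.5 − (-9.5) = 1
x=5: ŷ = -5.5 − 5 = -10.5; e = -8 − (-10.5) = 2.5
x=6: ŷ = -5.5 − 6 = -11.5; e = -12.5 − (-11.5) = -1
x=7: ŷ = -5.5 − 7 = -12.5; e = -11.5 − (-12.5) = 1
x=8: ŷ = -5.5 − 8 = -13.5; e = -15.5 − (-13.5) = -2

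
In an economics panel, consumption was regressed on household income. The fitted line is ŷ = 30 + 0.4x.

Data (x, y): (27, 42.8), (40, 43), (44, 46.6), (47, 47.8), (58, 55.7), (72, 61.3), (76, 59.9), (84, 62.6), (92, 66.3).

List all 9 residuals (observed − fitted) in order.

2, -3, -1, -1, 2.5, 2.5, -0.5, -1, -0.5

x=27: ŷ = 30 + 0.4·27 = 40.8; r = 42.8 − 40.8 = 2
x=40: ŷ = 30 + 0.4·40 = 46; r = 43 − 46 = -3
x=44: ŷ = 30 + 0.4·44 = 47.6; r = 46.6 − 47.6 = -1
x=47: ŷ = 30 + 0.4·47 = 48.8; r = 47.8 − 48.8 = -1
x=58: ŷ = 30 + 0.4·58 = 53.2; r = 55.7 − 53.2 = 2.5
x=72: ŷ = 30 + 0.4·72 = 58.8; r = 61.3 − 58.8 = 2.5
x=76: ŷ = 30 + 0.4·76 = 60.4; r = 59.9 − 60.4 = -0.5
x=84: ŷ = 30 + 0.4·84 = 63.6; r = 62.6 − 63.6 = -1
x=92: ŷ = 30 + 0.4·92 = 66.8; r = 66.3 − 66.8 = -0.5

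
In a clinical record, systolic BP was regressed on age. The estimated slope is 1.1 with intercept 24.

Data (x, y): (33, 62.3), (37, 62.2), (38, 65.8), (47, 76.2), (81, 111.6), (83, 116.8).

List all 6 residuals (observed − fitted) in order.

x=33: ŷ = 24 + 1.1·33 = 60.3; e = 62.3 − 60.3 = 2
x=37: ŷ = 24 + 1.1·37 = 64.7; e = 62.2 − 64.7 = -2.5
x=38: ŷ = 24 + 1.1·38 = 65.8; e = 65.8 − 65.8 = 0
x=47: ŷ = 24 + 1.1·47 = 75.7; e = 76.2 − 75.7 = 0.5
x=81: ŷ = 24 + 1.1·81 = 113.1; e = 111.6 − 113.1 = -1.5
x=83: ŷ = 24 + 1.1·83 = 115.3; e = 116.8 − 115.3 = 1.5

2, -2.5, 0, 0.5, -1.5, 1.5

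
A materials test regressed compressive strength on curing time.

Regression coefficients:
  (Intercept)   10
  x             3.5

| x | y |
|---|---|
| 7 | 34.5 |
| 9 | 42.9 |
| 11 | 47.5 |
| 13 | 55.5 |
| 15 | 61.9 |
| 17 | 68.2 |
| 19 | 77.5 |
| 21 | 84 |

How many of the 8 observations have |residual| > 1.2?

2

x=7: ŷ = 10 + 3.5·7 = 34.5; r = 34.5 − 34.5 = 0
x=9: ŷ = 10 + 3.5·9 = 41.5; r = 42.9 − 41.5 = 1.4
x=11: ŷ = 10 + 3.5·11 = 48.5; r = 47.5 − 48.5 = -1
x=13: ŷ = 10 + 3.5·13 = 55.5; r = 55.5 − 55.5 = 0
x=15: ŷ = 10 + 3.5·15 = 62.5; r = 61.9 − 62.5 = -0.6
x=17: ŷ = 10 + 3.5·17 = 69.5; r = 68.2 − 69.5 = -1.3
x=19: ŷ = 10 + 3.5·19 = 76.5; r = 77.5 − 76.5 = 1
x=21: ŷ = 10 + 3.5·21 = 83.5; r = 84 − 83.5 = 0.5
|r| > 1.2: x=9 (|r|=1.4), x=17 (|r|=1.3) → 2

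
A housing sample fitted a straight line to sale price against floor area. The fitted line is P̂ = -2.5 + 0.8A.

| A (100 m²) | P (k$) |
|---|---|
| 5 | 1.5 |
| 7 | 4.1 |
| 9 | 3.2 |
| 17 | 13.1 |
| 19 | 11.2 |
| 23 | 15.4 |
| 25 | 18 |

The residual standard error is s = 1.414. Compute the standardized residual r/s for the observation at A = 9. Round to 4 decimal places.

-1.0608

P̂ = -2.5 + 0.8·9 = 4.7
r = 3.2 − 4.7 = -1.5
r/s = -1.5 / 1.414 = -1.0608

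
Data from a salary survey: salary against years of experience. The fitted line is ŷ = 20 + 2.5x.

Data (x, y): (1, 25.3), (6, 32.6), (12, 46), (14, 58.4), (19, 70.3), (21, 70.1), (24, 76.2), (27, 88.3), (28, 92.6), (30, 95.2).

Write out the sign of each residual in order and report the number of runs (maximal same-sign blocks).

5 runs

x=1: ŷ = 20 + 2.5·1 = 22.5; e = 25.3 − 22.5 = 2.8
x=6: ŷ = 20 + 2.5·6 = 35; e = 32.6 − 35 = -2.4
x=12: ŷ = 20 + 2.5·12 = 50; e = 46 − 50 = -4
x=14: ŷ = 20 + 2.5·14 = 55; e = 58.4 − 55 = 3.4
x=19: ŷ = 20 + 2.5·19 = 67.5; e = 70.3 − 67.5 = 2.8
x=21: ŷ = 20 + 2.5·21 = 72.5; e = 70.1 − 72.5 = -2.4
x=24: ŷ = 20 + 2.5·24 = 80; e = 76.2 − 80 = -3.8
x=27: ŷ = 20 + 2.5·27 = 87.5; e = 88.3 − 87.5 = 0.8
x=28: ŷ = 20 + 2.5·28 = 90; e = 92.6 − 90 = 2.6
x=30: ŷ = 20 + 2.5·30 = 95; e = 95.2 − 95 = 0.2
Signs: + − − + + − − + + +
Runs: +×1, −×2, +×2, −×2, +×3 → 5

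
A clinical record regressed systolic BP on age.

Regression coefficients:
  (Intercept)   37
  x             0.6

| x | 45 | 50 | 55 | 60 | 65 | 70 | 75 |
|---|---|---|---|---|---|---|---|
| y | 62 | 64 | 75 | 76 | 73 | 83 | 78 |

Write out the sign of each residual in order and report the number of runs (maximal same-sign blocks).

5 runs

x=45: ŷ = 37 + 0.6·45 = 64; e = 62 − 64 = -2
x=50: ŷ = 37 + 0.6·50 = 67; e = 64 − 67 = -3
x=55: ŷ = 37 + 0.6·55 = 70; e = 75 − 70 = 5
x=60: ŷ = 37 + 0.6·60 = 73; e = 76 − 73 = 3
x=65: ŷ = 37 + 0.6·65 = 76; e = 73 − 76 = -3
x=70: ŷ = 37 + 0.6·70 = 79; e = 83 − 79 = 4
x=75: ŷ = 37 + 0.6·75 = 82; e = 78 − 82 = -4
Signs: − − + + − + −
Runs: −×2, +×2, −×1, +×1, −×1 → 5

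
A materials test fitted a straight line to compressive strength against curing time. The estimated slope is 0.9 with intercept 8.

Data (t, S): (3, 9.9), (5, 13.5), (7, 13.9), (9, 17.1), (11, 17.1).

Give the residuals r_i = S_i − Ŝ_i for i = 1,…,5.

t=3: Ŝ = 8 + 0.9·3 = 10.7; r = 9.9 − 10.7 = -0.8
t=5: Ŝ = 8 + 0.9·5 = 12.5; r = 13.5 − 12.5 = 1
t=7: Ŝ = 8 + 0.9·7 = 14.3; r = 13.9 − 14.3 = -0.4
t=9: Ŝ = 8 + 0.9·9 = 16.1; r = 17.1 − 16.1 = 1
t=11: Ŝ = 8 + 0.9·11 = 17.9; r = 17.1 − 17.9 = -0.8

-0.8, 1, -0.4, 1, -0.8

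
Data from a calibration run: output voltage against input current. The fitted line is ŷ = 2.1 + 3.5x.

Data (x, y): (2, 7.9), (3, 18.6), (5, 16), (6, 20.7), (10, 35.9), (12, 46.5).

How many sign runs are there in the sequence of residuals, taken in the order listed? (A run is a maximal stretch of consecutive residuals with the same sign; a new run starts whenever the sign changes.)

4 runs

x=2: ŷ = 2.1 + 3.5·2 = 9.1; e = 7.9 − 9.1 = -1.2
x=3: ŷ = 2.1 + 3.5·3 = 12.6; e = 18.6 − 12.6 = 6
x=5: ŷ = 2.1 + 3.5·5 = 19.6; e = 16 − 19.6 = -3.6
x=6: ŷ = 2.1 + 3.5·6 = 23.1; e = 20.7 − 23.1 = -2.4
x=10: ŷ = 2.1 + 3.5·10 = 37.1; e = 35.9 − 37.1 = -1.2
x=12: ŷ = 2.1 + 3.5·12 = 44.1; e = 46.5 − 44.1 = 2.4
Signs: − + − − − +
Runs: −×1, +×1, −×3, +×1 → 4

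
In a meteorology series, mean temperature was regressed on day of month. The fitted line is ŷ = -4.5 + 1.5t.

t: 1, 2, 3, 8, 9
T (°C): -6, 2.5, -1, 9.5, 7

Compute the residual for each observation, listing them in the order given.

-3, 4, -1, 2, -2

t=1: ŷ = -4.5 + 1.5·1 = -3; e = -6 − (-3) = -3
t=2: ŷ = -4.5 + 1.5·2 = -1.5; e = 2.5 − (-1.5) = 4
t=3: ŷ = -4.5 + 1.5·3 = 0; e = -1 − 0 = -1
t=8: ŷ = -4.5 + 1.5·8 = 7.5; e = 9.5 − 7.5 = 2
t=9: ŷ = -4.5 + 1.5·9 = 9; e = 7 − 9 = -2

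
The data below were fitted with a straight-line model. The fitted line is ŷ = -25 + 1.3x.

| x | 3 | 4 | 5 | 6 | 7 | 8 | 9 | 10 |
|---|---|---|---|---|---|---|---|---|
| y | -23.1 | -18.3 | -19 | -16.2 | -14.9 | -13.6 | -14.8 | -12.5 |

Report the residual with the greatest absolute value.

x=3: ŷ = -25 + 1.3·3 = -21.1; e = -23.1 − (-21.1) = -2
x=4: ŷ = -25 + 1.3·4 = -19.8; e = -18.3 − (-19.8) = 1.5
x=5: ŷ = -25 + 1.3·5 = -18.5; e = -19 − (-18.5) = -0.5
x=6: ŷ = -25 + 1.3·6 = -17.2; e = -16.2 − (-17.2) = 1
x=7: ŷ = -25 + 1.3·7 = -15.9; e = -14.9 − (-15.9) = 1
x=8: ŷ = -25 + 1.3·8 = -14.6; e = -13.6 − (-14.6) = 1
x=9: ŷ = -25 + 1.3·9 = -13.3; e = -14.8 − (-13.3) = -1.5
x=10: ŷ = -25 + 1.3·10 = -12; e = -12.5 − (-12) = -0.5
Largest |e| is 2 at x = 3, residual -2.

e = -2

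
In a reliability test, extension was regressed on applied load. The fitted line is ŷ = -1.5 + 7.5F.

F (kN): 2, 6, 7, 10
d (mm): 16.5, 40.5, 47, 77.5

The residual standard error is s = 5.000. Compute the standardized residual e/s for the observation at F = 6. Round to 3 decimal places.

-0.600

ŷ = -1.5 + 7.5·6 = 43.5
e = 40.5 − 43.5 = -3
e/s = -3 / 5.000 = -0.600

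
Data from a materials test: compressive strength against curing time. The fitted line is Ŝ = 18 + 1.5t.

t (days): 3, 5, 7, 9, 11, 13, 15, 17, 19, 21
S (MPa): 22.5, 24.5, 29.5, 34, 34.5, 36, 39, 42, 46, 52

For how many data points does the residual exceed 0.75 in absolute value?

7

t=3: Ŝ = 18 + 1.5·3 = 22.5; r = 22.5 − 22.5 = 0
t=5: Ŝ = 18 + 1.5·5 = 25.5; r = 24.5 − 25.5 = -1
t=7: Ŝ = 18 + 1.5·7 = 28.5; r = 29.5 − 28.5 = 1
t=9: Ŝ = 18 + 1.5·9 = 31.5; r = 34 − 31.5 = 2.5
t=11: Ŝ = 18 + 1.5·11 = 34.5; r = 34.5 − 34.5 = 0
t=13: Ŝ = 18 + 1.5·13 = 37.5; r = 36 − 37.5 = -1.5
t=15: Ŝ = 18 + 1.5·15 = 40.5; r = 39 − 40.5 = -1.5
t=17: Ŝ = 18 + 1.5·17 = 43.5; r = 42 − 43.5 = -1.5
t=19: Ŝ = 18 + 1.5·19 = 46.5; r = 46 − 46.5 = -0.5
t=21: Ŝ = 18 + 1.5·21 = 49.5; r = 52 − 49.5 = 2.5
|r| > 0.75: t=5 (|r|=1), t=7 (|r|=1), t=9 (|r|=2.5), t=13 (|r|=1.5), t=15 (|r|=1.5), t=17 (|r|=1.5), t=21 (|r|=2.5) → 7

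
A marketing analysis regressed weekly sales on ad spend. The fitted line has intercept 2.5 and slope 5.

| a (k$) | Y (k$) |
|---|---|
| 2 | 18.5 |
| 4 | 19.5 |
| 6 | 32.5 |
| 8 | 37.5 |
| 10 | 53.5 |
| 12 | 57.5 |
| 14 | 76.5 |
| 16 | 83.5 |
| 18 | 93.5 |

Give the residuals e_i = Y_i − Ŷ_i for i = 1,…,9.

a=2: Ŷ = 2.5 + 5·2 = 12.5; e = 18.5 − 12.5 = 6
a=4: Ŷ = 2.5 + 5·4 = 22.5; e = 19.5 − 22.5 = -3
a=6: Ŷ = 2.5 + 5·6 = 32.5; e = 32.5 − 32.5 = 0
a=8: Ŷ = 2.5 + 5·8 = 42.5; e = 37.5 − 42.5 = -5
a=10: Ŷ = 2.5 + 5·10 = 52.5; e = 53.5 − 52.5 = 1
a=12: Ŷ = 2.5 + 5·12 = 62.5; e = 57.5 − 62.5 = -5
a=14: Ŷ = 2.5 + 5·14 = 72.5; e = 76.5 − 72.5 = 4
a=16: Ŷ = 2.5 + 5·16 = 82.5; e = 83.5 − 82.5 = 1
a=18: Ŷ = 2.5 + 5·18 = 92.5; e = 93.5 − 92.5 = 1

6, -3, 0, -5, 1, -5, 4, 1, 1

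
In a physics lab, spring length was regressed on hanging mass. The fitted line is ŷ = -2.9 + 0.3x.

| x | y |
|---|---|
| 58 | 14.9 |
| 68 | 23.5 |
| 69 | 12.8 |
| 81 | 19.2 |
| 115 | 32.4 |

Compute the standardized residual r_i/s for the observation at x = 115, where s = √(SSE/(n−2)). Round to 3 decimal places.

0.170

x=58: ŷ = -2.9 + 0.3·58 = 14.5; r = 14.9 − 14.5 = 0.4
x=68: ŷ = -2.9 + 0.3·68 = 17.5; r = 23.5 − 17.5 = 6
x=69: ŷ = -2.9 + 0.3·69 = 17.8; r = 12.8 − 17.8 = -5
x=81: ŷ = -2.9 + 0.3·81 = 21.4; r = 19.2 − 21.4 = -2.2
x=115: ŷ = -2.9 + 0.3·115 = 31.6; r = 32.4 − 31.6 = 0.8
SSE = 0.16 + 36 + 25 + 4.84 + 0.64 = 66.64
s = √(66.64/3) = 4.7131
r/s = 0.8 / 4.7131 = 0.170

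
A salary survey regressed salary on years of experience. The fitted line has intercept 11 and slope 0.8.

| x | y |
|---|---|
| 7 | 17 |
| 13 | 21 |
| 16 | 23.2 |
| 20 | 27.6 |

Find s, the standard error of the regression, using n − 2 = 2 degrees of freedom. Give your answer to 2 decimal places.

s = 0.72

x=7: ŷ = 11 + 0.8·7 = 16.6; e = 17 − 16.6 = 0.4
x=13: ŷ = 11 + 0.8·13 = 21.4; e = 21 − 21.4 = -0.4
x=16: ŷ = 11 + 0.8·16 = 23.8; e = 23.2 − 23.8 = -0.6
x=20: ŷ = 11 + 0.8·20 = 27; e = 27.6 − 27 = 0.6
SSE = 0.16 + 0.16 + 0.36 + 0.36 = 1.04
s = √(1.04/2) = √0.52 ≈ 0.72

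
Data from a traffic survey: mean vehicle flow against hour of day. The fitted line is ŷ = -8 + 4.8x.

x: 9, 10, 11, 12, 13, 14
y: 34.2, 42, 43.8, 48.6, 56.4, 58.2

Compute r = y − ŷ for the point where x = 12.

ŷ = -8 + 4.8·12 = 49.6
r = 48.6 − 49.6 = -1

r = -1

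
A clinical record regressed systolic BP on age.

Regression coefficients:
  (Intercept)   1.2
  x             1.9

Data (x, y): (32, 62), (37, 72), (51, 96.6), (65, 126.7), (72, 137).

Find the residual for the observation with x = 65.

r = 2

ŷ = 1.2 + 1.9·65 = 124.7
r = 126.7 − 124.7 = 2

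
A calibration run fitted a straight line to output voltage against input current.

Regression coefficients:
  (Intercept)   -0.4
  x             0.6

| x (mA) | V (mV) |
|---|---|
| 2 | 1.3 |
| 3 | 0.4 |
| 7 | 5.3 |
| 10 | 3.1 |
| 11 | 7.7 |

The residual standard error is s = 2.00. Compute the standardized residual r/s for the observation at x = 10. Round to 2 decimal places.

V̂ = -0.4 + 0.6·10 = 5.6
r = 3.1 − 5.6 = -2.5
r/s = -2.5 / 2.00 = -1.25

-1.25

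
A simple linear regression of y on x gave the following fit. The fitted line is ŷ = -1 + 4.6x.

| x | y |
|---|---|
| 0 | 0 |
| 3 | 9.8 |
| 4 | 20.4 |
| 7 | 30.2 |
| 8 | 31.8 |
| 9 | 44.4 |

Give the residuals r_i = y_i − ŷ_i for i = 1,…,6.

1, -3, 3, -1, -4, 4

x=0: ŷ = -1 + 4.6·0 = -1; r = 0 − (-1) = 1
x=3: ŷ = -1 + 4.6·3 = 12.8; r = 9.8 − 12.8 = -3
x=4: ŷ = -1 + 4.6·4 = 17.4; r = 20.4 − 17.4 = 3
x=7: ŷ = -1 + 4.6·7 = 31.2; r = 30.2 − 31.2 = -1
x=8: ŷ = -1 + 4.6·8 = 35.8; r = 31.8 − 35.8 = -4
x=9: ŷ = -1 + 4.6·9 = 40.4; r = 44.4 − 40.4 = 4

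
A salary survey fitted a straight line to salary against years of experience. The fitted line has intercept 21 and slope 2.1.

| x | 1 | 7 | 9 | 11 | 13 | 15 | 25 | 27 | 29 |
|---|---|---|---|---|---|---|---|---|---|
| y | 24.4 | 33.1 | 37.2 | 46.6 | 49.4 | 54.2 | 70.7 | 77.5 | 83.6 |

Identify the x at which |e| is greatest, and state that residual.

x = 25, e = -2.8

x=1: ŷ = 21 + 2.1·1 = 23.1; e = 24.4 − 23.1 = 1.3
x=7: ŷ = 21 + 2.1·7 = 35.7; e = 33.1 − 35.7 = -2.6
x=9: ŷ = 21 + 2.1·9 = 39.9; e = 37.2 − 39.9 = -2.7
x=11: ŷ = 21 + 2.1·11 = 44.1; e = 46.6 − 44.1 = 2.5
x=13: ŷ = 21 + 2.1·13 = 48.3; e = 49.4 − 48.3 = 1.1
x=15: ŷ = 21 + 2.1·15 = 52.5; e = 54.2 − 52.5 = 1.7
x=25: ŷ = 21 + 2.1·25 = 73.5; e = 70.7 − 73.5 = -2.8
x=27: ŷ = 21 + 2.1·27 = 77.7; e = 77.5 − 77.7 = -0.2
x=29: ŷ = 21 + 2.1·29 = 81.9; e = 83.6 − 81.9 = 1.7
Largest |e| is 2.8 at x = 25, residual -2.8.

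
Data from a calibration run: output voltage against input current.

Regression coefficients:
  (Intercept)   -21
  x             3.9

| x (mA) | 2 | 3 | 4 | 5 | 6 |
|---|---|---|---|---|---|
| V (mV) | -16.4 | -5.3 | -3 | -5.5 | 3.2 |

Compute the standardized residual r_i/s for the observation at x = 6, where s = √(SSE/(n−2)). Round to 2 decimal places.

x=2: V̂ = -21 + 3.9·2 = -13.2; r = -16.4 − (-13.2) = -3.2
x=3: V̂ = -21 + 3.9·3 = -9.3; r = -5.3 − (-9.3) = 4
x=4: V̂ = -21 + 3.9·4 = -5.4; r = -3 − (-5.4) = 2.4
x=5: V̂ = -21 + 3.9·5 = -1.5; r = -5.5 − (-1.5) = -4
x=6: V̂ = -21 + 3.9·6 = 2.4; r = 3.2 − 2.4 = 0.8
SSE = 10.24 + 16 + 5.76 + 16 + 0.64 = 48.64
s = √(48.64/3) = 4.02658
r/s = 0.8 / 4.02658 = 0.20

0.20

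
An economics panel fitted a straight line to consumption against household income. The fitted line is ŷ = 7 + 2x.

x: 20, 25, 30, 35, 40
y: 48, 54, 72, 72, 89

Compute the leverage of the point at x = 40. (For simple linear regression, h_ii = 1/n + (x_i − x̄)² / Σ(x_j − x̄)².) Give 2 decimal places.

x̄ = (20 + 25 + 30 + 35 + 40)/5 = 30
Σ(x − x̄)² = 100 + 25 + 0 + 25 + 100 = 250
h = 1/5 + (10)²/250 = 0.2 + 0.4 = 0.60

h = 0.60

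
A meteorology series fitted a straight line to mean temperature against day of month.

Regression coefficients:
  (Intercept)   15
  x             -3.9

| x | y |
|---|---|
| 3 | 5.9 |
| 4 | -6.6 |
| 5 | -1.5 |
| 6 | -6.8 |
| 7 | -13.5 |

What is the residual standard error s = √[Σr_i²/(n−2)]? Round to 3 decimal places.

s = 4.311

x=3: ŷ = 15 − 3.9·3 = 3.3; r = 5.9 − 3.3 = 2.6
x=4: ŷ = 15 − 3.9·4 = -0.6; r = -6.6 − (-0.6) = -6
x=5: ŷ = 15 − 3.9·5 = -4.5; r = -1.5 − (-4.5) = 3
x=6: ŷ = 15 − 3.9·6 = -8.4; r = -6.8 − (-8.4) = 1.6
x=7: ŷ = 15 − 3.9·7 = -12.3; r = -13.5 − (-12.3) = -1.2
SSE = 6.76 + 36 + 9 + 2.56 + 1.44 = 55.76
s = √(55.76/3) = √18.5867 ≈ 4.311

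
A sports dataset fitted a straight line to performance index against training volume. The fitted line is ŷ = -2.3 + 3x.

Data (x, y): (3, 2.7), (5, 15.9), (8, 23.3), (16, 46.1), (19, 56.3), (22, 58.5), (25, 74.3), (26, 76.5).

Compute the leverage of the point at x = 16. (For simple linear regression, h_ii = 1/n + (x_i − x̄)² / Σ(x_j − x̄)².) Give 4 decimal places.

h = 0.1254

x̄ = (3 + 5 + 8 + 16 + 19 + 22 + 25 + 26)/8 = 15.5
Σ(x − x̄)² = 156.25 + 110.25 + 56.25 + 0.25 + 12.25 + 42.25 + 90.25 + 110.25 = 578
h = 1/8 + (0.5)²/578 = 0.125 + 0.000432526 = 0.1254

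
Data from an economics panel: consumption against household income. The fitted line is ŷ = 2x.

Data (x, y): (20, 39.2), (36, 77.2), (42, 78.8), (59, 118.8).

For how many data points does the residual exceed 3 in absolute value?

x=20: ŷ = 2·20 = 40; r = 39.2 − 40 = -0.8
x=36: ŷ = 2·36 = 72; r = 77.2 − 72 = 5.2
x=42: ŷ = 2·42 = 84; r = 78.8 − 84 = -5.2
x=59: ŷ = 2·59 = 118; r = 118.8 − 118 = 0.8
|r| > 3: x=36 (|r|=5.2), x=42 (|r|=5.2) → 2

2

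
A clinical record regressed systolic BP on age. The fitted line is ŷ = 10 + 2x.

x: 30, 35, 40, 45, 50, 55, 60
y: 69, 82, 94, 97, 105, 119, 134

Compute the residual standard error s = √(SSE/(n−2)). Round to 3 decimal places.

x=30: ŷ = 10 + 2·30 = 70; e = 69 − 70 = -1
x=35: ŷ = 10 + 2·35 = 80; e = 82 − 80 = 2
x=40: ŷ = 10 + 2·40 = 90; e = 94 − 90 = 4
x=45: ŷ = 10 + 2·45 = 100; e = 97 − 100 = -3
x=50: ŷ = 10 + 2·50 = 110; e = 105 − 110 = -5
x=55: ŷ = 10 + 2·55 = 120; e = 119 − 120 = -1
x=60: ŷ = 10 + 2·60 = 130; e = 134 − 130 = 4
SSE = 1 + 4 + 16 + 9 + 25 + 1 + 16 = 72
s = √(72/5) = √14.4 ≈ 3.795

s = 3.795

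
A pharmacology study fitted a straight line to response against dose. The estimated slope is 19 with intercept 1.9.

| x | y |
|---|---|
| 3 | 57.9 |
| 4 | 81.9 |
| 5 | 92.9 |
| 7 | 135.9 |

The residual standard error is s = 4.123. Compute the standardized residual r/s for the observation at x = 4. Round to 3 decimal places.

0.970

ŷ = 1.9 + 19·4 = 77.9
r = 81.9 − 77.9 = 4
r/s = 4 / 4.123 = 0.970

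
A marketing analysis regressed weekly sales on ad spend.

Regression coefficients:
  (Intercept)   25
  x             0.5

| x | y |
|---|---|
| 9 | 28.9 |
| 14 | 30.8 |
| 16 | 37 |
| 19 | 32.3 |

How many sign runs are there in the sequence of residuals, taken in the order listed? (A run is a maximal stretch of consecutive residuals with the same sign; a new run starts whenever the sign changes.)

x=9: ŷ = 25 + 0.5·9 = 29.5; r = 28.9 − 29.5 = -0.6
x=14: ŷ = 25 + 0.5·14 = 32; r = 30.8 − 32 = -1.2
x=16: ŷ = 25 + 0.5·16 = 33; r = 37 − 33 = 4
x=19: ŷ = 25 + 0.5·19 = 34.5; r = 32.3 − 34.5 = -2.2
Signs: − − + −
Runs: −×2, +×1, −×1 → 3

3 runs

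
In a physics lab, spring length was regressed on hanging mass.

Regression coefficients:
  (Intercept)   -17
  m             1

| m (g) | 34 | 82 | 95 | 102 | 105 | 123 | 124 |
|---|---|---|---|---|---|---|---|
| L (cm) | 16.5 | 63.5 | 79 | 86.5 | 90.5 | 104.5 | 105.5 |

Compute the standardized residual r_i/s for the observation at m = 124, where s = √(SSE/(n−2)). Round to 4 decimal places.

-0.8257

m=34: L̂ = -17 + 34 = 17; r = 16.5 − 17 = -0.5
m=82: L̂ = -17 + 82 = 65; r = 63.5 − 65 = -1.5
m=95: L̂ = -17 + 95 = 78; r = 79 − 78 = 1
m=102: L̂ = -17 + 102 = 85; r = 86.5 − 85 = 1.5
m=105: L̂ = -17 + 105 = 88; r = 90.5 − 88 = 2.5
m=123: L̂ = -17 + 123 = 106; r = 104.5 − 106 = -1.5
m=124: L̂ = -17 + 124 = 107; r = 105.5 − 107 = -1.5
SSE = 0.25 + 2.25 + 1 + 2.25 + 6.25 + 2.25 + 2.25 = 16.5
s = √(16.5/5) = 1.81659
r/s = -1.5 / 1.81659 = -0.8257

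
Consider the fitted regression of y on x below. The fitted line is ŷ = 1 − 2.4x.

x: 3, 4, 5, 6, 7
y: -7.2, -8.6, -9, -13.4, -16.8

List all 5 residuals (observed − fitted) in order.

x=3: ŷ = 1 − 2.4·3 = -6.2; e = -7.2 − (-6.2) = -1
x=4: ŷ = 1 − 2.4·4 = -8.6; e = -8.6 − (-8.6) = 0
x=5: ŷ = 1 − 2.4·5 = -11; e = -9 − (-11) = 2
x=6: ŷ = 1 − 2.4·6 = -13.4; e = -13.4 − (-13.4) = 0
x=7: ŷ = 1 − 2.4·7 = -15.8; e = -16.8 − (-15.8) = -1

-1, 0, 2, 0, -1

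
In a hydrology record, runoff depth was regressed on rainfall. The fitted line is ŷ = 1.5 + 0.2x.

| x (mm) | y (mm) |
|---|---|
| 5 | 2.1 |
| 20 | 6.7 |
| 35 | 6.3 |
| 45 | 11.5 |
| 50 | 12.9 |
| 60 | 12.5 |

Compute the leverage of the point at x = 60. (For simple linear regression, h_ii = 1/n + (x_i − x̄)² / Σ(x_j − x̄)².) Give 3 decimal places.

x̄ = (5 + 20 + 35 + 45 + 50 + 60)/6 = 35.8333
Σ(x − x̄)² = 950.694 + 250.694 + 0.694444 + 84.0278 + 200.694 + 584.028 = 2070.83
h = 1/6 + (24.1667)²/2070.83 = 0.166667 + 0.282025 = 0.449

h = 0.449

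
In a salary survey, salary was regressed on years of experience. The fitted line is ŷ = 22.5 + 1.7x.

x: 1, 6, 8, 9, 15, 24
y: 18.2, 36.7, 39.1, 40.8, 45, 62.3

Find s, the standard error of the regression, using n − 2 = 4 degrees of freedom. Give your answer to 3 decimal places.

s = 4.472

x=1: ŷ = 22.5 + 1.7·1 = 24.2; r = 18.2 − 24.2 = -6
x=6: ŷ = 22.5 + 1.7·6 = 32.7; r = 36.7 − 32.7 = 4
x=8: ŷ = 22.5 + 1.7·8 = 36.1; r = 39.1 − 36.1 = 3
x=9: ŷ = 22.5 + 1.7·9 = 37.8; r = 40.8 − 37.8 = 3
x=15: ŷ = 22.5 + 1.7·15 = 48; r = 45 − 48 = -3
x=24: ŷ = 22.5 + 1.7·24 = 63.3; r = 62.3 − 63.3 = -1
SSE = 36 + 16 + 9 + 9 + 9 + 1 = 80
s = √(80/4) = √20 ≈ 4.472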